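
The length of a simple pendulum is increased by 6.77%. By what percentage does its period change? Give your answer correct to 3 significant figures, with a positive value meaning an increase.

T ∝ √L, so T'/T = √(1.068) = 1.033.
Percentage change in T = (1.033 − 1) × 100% = 3.33%.

3.33%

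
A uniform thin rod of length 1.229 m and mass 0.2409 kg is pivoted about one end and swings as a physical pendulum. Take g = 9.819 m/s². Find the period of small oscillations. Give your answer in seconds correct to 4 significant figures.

1.815 s

For a physical pendulum T = 2π√(I/(mgd)), with d = 0.61450 m from pivot to centre of mass.
I_cm = mL²/12 = 0.2409 × 1.229²/12 = 0.030322 kg·m²; I = I_cm + md² = 0.030322 + 0.2409 × 0.61450² = 0.12129 kg·m².
T = 2π√(0.12129/(0.2409 × 9.819 × 0.61450)) = 1.815 s.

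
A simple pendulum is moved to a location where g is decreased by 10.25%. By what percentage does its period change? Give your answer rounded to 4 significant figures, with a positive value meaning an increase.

T ∝ 1/√g, so T'/T = 1/√(0.89750) = 1.0556.
Percentage change in T = (1.0556 − 1) × 100% = 5.556%.

5.556%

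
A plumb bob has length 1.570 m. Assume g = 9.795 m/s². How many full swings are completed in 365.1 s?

145

T = 2π√(L/g) = 2π√(1.570/9.795) = 2.5155 s.
Number of complete oscillations = ⌊365.1/2.5155⌋ = ⌊145.14⌋ = 145.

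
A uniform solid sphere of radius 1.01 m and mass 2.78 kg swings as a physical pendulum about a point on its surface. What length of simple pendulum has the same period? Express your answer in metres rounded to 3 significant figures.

1.41 m

The equivalent simple-pendulum length is L_eq = I/(md), where I is about the pivot and d = 1.010 m.
I_cm = (2/5)mR² = 1.134 kg·m², so I = I_cm + md² = 1.134 + 2.836 = 3.970 kg·m².
L_eq = 3.970/(2.78 × 1.010) = 1.41 m.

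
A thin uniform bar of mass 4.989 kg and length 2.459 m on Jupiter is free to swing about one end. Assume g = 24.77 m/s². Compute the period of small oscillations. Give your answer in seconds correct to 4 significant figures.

1.616 s

For a physical pendulum T = 2π√(I/(mgd)), with d = 1.2295 m from pivot to centre of mass.
I_cm = mL²/12 = 4.989 × 2.459²/12 = 2.5139 kg·m²; I = I_cm + md² = 2.5139 + 4.989 × 1.2295² = 10.056 kg·m².
T = 2π√(10.056/(4.989 × 24.77 × 1.2295)) = 1.616 s.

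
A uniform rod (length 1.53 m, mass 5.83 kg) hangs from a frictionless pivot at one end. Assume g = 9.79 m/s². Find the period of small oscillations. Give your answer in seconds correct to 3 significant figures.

2.03 s

For a physical pendulum T = 2π√(I/(mgd)), with d = 0.7650 m from pivot to centre of mass.
I_cm = mL²/12 = 5.83 × 1.53²/12 = 1.137 kg·m²; I = I_cm + md² = 1.137 + 5.83 × 0.7650² = 4.549 kg·m².
T = 2π√(4.549/(5.83 × 9.79 × 0.7650)) = 2.03 s.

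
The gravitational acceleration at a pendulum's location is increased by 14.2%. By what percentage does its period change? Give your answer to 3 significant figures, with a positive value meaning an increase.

T ∝ 1/√g, so T'/T = 1/√(1.142) = 0.9358.
Percentage change in T = (0.9358 − 1) × 100% = -6.42%.

-6.42%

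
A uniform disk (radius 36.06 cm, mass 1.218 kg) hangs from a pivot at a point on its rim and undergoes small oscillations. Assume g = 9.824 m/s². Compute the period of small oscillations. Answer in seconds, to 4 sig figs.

I_cm = ½mr² = 0.079190 kg·m². The pivot is at distance d = 0.3606 m from the centre of mass.
By the parallel-axis theorem, I = I_cm + md² = 0.079190 + 0.15838 = 0.23757 kg·m².
T = 2π√(I/(mgd)) = 2π√(0.23757/(1.218 × 9.824 × 0.3606)) = 1.474 s.

1.474 s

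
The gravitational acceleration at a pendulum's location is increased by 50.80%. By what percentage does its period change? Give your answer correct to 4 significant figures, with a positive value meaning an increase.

-18.57%

T ∝ 1/√g, so T'/T = 1/√(1.5080) = 0.81433.
Percentage change in T = (0.81433 − 1) × 100% = -18.57%.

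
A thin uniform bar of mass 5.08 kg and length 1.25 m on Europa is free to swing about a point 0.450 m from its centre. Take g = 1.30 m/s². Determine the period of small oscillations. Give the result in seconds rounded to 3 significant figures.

4.74 s

For a physical pendulum T = 2π√(I/(mgd)), with d = 0.4500 m from pivot to centre of mass.
I_cm = mL²/12 = 5.08 × 1.25²/12 = 0.6615 kg·m²; I = I_cm + md² = 0.6615 + 5.08 × 0.4500² = 1.690 kg·m².
T = 2π√(1.690/(5.08 × 1.30 × 0.4500)) = 4.74 s.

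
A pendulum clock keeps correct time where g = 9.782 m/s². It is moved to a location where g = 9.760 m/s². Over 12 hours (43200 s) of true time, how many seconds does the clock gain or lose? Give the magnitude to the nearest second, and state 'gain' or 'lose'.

The clock's period scales as T ∝ 1/√g, so T'/T = √(9.782/9.760) = 1.00113.
In 43200 s of true time the clock registers 43200/1.00113 = 43151.4 s, so it loses 49 s.

lose 49 s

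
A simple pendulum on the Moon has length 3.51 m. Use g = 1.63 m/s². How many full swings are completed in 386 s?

T = 2π√(L/g) = 2π√(3.51/1.63) = 9.220 s.
Number of complete oscillations = ⌊386/9.220⌋ = ⌊41.86⌋ = 41.

41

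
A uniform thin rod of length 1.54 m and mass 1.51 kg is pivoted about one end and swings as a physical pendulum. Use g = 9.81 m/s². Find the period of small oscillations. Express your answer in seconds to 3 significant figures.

2.03 s

For a physical pendulum T = 2π√(I/(mgd)), with d = 0.7700 m from pivot to centre of mass.
I_cm = mL²/12 = 1.51 × 1.54²/12 = 0.2984 kg·m²; I = I_cm + md² = 0.2984 + 1.51 × 0.7700² = 1.194 kg·m².
T = 2π√(1.194/(1.51 × 9.81 × 0.7700)) = 2.03 s.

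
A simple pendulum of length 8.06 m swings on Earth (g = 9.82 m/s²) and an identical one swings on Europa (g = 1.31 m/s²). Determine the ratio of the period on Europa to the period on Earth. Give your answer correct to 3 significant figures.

T ∝ 1/√g, so T₂/T₁ = √(g₁/g₂) = √(9.82/1.31) = 2.74.

2.74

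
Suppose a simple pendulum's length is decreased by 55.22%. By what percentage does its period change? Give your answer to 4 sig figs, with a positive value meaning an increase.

T ∝ √L, so T'/T = √(0.44780) = 0.66918.
Percentage change in T = (0.66918 − 1) × 100% = -33.08%.

-33.08%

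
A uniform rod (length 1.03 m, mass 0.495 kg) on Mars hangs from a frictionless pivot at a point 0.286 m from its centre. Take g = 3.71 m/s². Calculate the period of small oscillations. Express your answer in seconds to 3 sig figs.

2.52 s

For a physical pendulum T = 2π√(I/(mgd)), with d = 0.2860 m from pivot to centre of mass.
I_cm = mL²/12 = 0.495 × 1.03²/12 = 0.04376 kg·m²; I = I_cm + md² = 0.04376 + 0.495 × 0.2860² = 0.08425 kg·m².
T = 2π√(0.08425/(0.495 × 3.71 × 0.2860)) = 2.52 s.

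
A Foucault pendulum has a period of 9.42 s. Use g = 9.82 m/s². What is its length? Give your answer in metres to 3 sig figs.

22.1 m

From T = 2π√(L/g), L = gT²/(4π²) = 9.82 × 9.420²/(4π²) = 22.1 m.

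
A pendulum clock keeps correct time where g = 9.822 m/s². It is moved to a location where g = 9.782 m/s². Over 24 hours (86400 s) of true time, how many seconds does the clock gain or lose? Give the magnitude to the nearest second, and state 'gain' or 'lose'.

lose 176 s

The clock's period scales as T ∝ 1/√g, so T'/T = √(9.822/9.782) = 1.00204.
In 86400 s of true time the clock registers 86400/1.00204 = 86223.9 s, so it loses 176 s.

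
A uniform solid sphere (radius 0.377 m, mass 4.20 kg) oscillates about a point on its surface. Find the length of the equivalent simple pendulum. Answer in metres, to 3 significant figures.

The equivalent simple-pendulum length is L_eq = I/(md), where I is about the pivot and d = 0.3770 m.
I_cm = (2/5)mR² = 0.2388 kg·m², so I = I_cm + md² = 0.2388 + 0.5969 = 0.8357 kg·m².
L_eq = 0.8357/(4.20 × 0.3770) = 0.528 m.

0.528 m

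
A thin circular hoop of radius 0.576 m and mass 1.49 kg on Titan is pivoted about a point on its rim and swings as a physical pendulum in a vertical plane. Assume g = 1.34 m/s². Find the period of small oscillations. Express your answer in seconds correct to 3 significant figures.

I_cm = mr² = 0.4943 kg·m². The pivot is at distance d = 0.576 m from the centre of mass.
By the parallel-axis theorem, I = I_cm + md² = 0.4943 + 0.4943 = 0.9887 kg·m².
T = 2π√(I/(mgd)) = 2π√(0.9887/(1.49 × 1.34 × 0.576)) = 5.83 s.

5.83 s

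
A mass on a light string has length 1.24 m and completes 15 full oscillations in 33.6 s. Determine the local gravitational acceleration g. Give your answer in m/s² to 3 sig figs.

T = 33.6/15 = 2.240 s.
From T = 2π√(L/g), g = 4π²L/T² = 4π² × 1.24/2.240² = 9.76 m/s².

9.76 m/s²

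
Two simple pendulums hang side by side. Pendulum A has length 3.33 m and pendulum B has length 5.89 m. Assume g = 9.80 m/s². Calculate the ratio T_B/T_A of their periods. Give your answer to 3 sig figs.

T ∝ √L, so T_B/T_A = √(L_B/L_A) = √(5.89/3.33) = 1.33.

1.33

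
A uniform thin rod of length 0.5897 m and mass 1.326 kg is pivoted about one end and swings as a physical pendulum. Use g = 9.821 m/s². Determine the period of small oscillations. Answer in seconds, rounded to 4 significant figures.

1.257 s

For a physical pendulum T = 2π√(I/(mgd)), with d = 0.29485 m from pivot to centre of mass.
I_cm = mL²/12 = 1.326 × 0.5897²/12 = 0.038426 kg·m²; I = I_cm + md² = 0.038426 + 1.326 × 0.29485² = 0.15370 kg·m².
T = 2π√(0.15370/(1.326 × 9.821 × 0.29485)) = 1.257 s.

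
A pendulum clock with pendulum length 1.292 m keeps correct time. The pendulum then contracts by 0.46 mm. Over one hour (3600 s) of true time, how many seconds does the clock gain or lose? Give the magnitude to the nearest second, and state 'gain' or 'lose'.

gain 1 s

T ∝ √L, so T'/T = √(1.29154/1.292) = 0.999822.
In 3600 s of true time the clock registers 3600/0.999822 = 3600.6 s, so it gains 1 s.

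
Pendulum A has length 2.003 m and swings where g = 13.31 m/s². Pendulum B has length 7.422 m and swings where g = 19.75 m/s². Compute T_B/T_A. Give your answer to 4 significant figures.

T = 2π√(L/g), so T_B/T_A = √((L_B/g_B)/(L_A/g_A)) = √((7.422/19.75)/(2.003/13.31)) = 1.580.

1.580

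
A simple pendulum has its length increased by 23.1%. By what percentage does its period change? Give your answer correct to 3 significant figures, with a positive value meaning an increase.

11.0%

T ∝ √L, so T'/T = √(1.231) = 1.110.
Percentage change in T = (1.110 − 1) × 100% = 11.0%.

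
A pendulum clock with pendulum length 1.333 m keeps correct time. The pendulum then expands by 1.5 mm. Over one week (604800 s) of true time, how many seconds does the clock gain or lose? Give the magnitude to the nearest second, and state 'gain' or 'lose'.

T ∝ √L, so T'/T = √(1.33450/1.333) = 1.00056.
In 604800 s of true time the clock registers 604800/1.00056 = 604460.0 s, so it loses 340 s.

lose 340 s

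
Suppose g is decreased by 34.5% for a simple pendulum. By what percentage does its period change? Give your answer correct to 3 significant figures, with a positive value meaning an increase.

23.6%

T ∝ 1/√g, so T'/T = 1/√(0.6550) = 1.236.
Percentage change in T = (1.236 − 1) × 100% = 23.6%.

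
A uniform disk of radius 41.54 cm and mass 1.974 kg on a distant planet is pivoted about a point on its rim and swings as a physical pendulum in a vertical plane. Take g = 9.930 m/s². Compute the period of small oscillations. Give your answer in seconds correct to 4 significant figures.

1.574 s

I_cm = ½mr² = 0.17031 kg·m². The pivot is at distance d = 0.4154 m from the centre of mass.
By the parallel-axis theorem, I = I_cm + md² = 0.17031 + 0.34063 = 0.51094 kg·m².
T = 2π√(I/(mgd)) = 2π√(0.51094/(1.974 × 9.930 × 0.4154)) = 1.574 s.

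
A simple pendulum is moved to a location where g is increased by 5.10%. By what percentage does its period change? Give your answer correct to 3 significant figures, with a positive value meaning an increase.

-2.46%

T ∝ 1/√g, so T'/T = 1/√(1.051) = 0.9754.
Percentage change in T = (0.9754 − 1) × 100% = -2.46%.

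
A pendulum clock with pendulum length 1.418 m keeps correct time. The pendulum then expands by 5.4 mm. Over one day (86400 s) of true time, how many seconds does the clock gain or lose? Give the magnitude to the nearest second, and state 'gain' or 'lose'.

T ∝ √L, so T'/T = √(1.42340/1.418) = 1.00190.
In 86400 s of true time the clock registers 86400/1.00190 = 86236.0 s, so it loses 164 s.

lose 164 s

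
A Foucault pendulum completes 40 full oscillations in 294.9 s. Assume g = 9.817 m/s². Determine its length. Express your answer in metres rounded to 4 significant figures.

13.52 m

T = 294.9/40 = 7.3725 s.
From T = 2π√(L/g), L = gT²/(4π²) = 9.817 × 7.3725²/(4π²) = 13.52 m.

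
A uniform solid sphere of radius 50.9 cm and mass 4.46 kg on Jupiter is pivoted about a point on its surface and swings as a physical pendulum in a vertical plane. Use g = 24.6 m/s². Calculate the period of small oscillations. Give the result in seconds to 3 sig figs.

I_cm = (2/5)mr² = 0.4622 kg·m². The pivot is at distance d = 0.509 m from the centre of mass.
By the parallel-axis theorem, I = I_cm + md² = 0.4622 + 1.156 = 1.618 kg·m².
T = 2π√(I/(mgd)) = 2π√(1.618/(4.46 × 24.6 × 0.509)) = 1.07 s.

1.07 s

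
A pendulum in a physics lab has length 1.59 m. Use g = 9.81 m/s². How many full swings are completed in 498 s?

T = 2π√(L/g) = 2π√(1.59/9.81) = 2.530 s.
Number of complete oscillations = ⌊498/2.530⌋ = ⌊196.9⌋ = 196.

196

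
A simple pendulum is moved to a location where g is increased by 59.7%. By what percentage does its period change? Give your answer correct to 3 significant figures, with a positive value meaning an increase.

-20.9%

T ∝ 1/√g, so T'/T = 1/√(1.597) = 0.7913.
Percentage change in T = (0.7913 − 1) × 100% = -20.9%.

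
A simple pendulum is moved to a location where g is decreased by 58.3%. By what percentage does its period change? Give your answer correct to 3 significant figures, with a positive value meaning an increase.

T ∝ 1/√g, so T'/T = 1/√(0.4170) = 1.549.
Percentage change in T = (1.549 − 1) × 100% = 54.9%.

54.9%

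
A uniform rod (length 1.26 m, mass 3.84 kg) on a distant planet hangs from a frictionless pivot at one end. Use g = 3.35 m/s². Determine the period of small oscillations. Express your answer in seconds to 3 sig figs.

3.15 s

For a physical pendulum T = 2π√(I/(mgd)), with d = 0.6300 m from pivot to centre of mass.
I_cm = mL²/12 = 3.84 × 1.26²/12 = 0.5080 kg·m²; I = I_cm + md² = 0.5080 + 3.84 × 0.6300² = 2.032 kg·m².
T = 2π√(2.032/(3.84 × 3.35 × 0.6300)) = 3.15 s.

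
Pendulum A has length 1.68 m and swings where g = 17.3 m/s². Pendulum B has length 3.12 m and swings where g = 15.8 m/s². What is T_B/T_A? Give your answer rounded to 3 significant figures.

1.43

T = 2π√(L/g), so T_B/T_A = √((L_B/g_B)/(L_A/g_A)) = √((3.12/15.8)/(1.68/17.3)) = 1.43.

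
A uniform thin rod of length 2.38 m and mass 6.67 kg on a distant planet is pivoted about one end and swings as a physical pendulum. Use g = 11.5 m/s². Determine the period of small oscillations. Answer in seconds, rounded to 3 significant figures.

2.33 s

For a physical pendulum T = 2π√(I/(mgd)), with d = 1.190 m from pivot to centre of mass.
I_cm = mL²/12 = 6.67 × 2.38²/12 = 3.148 kg·m²; I = I_cm + md² = 3.148 + 6.67 × 1.190² = 12.59 kg·m².
T = 2π√(12.59/(6.67 × 11.5 × 1.190)) = 2.33 s.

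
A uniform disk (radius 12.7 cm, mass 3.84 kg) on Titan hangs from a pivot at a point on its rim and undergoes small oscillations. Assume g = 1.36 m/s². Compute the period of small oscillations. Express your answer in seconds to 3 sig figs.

I_cm = ½mr² = 0.03097 kg·m². The pivot is at distance d = 0.127 m from the centre of mass.
By the parallel-axis theorem, I = I_cm + md² = 0.03097 + 0.06194 = 0.09290 kg·m².
T = 2π√(I/(mgd)) = 2π√(0.09290/(3.84 × 1.36 × 0.127)) = 2.35 s.

2.35 s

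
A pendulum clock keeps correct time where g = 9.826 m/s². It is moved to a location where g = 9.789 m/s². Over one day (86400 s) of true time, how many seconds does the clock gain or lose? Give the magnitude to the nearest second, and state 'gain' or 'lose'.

The clock's period scales as T ∝ 1/√g, so T'/T = √(9.826/9.789) = 1.00189.
In 86400 s of true time the clock registers 86400/1.00189 = 86237.2 s, so it loses 163 s.

lose 163 s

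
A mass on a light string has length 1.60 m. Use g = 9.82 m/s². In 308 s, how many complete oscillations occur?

T = 2π√(L/g) = 2π√(1.60/9.82) = 2.536 s.
Number of complete oscillations = ⌊308/2.536⌋ = ⌊121.4⌋ = 121.

121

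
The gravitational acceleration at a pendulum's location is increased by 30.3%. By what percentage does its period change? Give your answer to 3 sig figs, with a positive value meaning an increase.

T ∝ 1/√g, so T'/T = 1/√(1.303) = 0.8760.
Percentage change in T = (0.8760 − 1) × 100% = -12.4%.

-12.4%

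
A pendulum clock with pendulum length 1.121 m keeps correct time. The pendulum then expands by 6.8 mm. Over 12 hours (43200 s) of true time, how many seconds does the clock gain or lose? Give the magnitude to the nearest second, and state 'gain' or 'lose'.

lose 130 s

T ∝ √L, so T'/T = √(1.12780/1.121) = 1.00303.
In 43200 s of true time the clock registers 43200/1.00303 = 43069.6 s, so it loses 130 s.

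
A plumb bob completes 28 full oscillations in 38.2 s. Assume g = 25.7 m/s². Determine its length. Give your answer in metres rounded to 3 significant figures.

1.21 m

T = 38.2/28 = 1.364 s.
From T = 2π√(L/g), L = gT²/(4π²) = 25.7 × 1.364²/(4π²) = 1.21 m.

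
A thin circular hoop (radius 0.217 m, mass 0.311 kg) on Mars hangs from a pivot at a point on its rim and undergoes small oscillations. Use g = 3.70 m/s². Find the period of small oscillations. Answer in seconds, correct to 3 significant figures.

2.15 s

I_cm = mr² = 0.01464 kg·m². The pivot is at distance d = 0.217 m from the centre of mass.
By the parallel-axis theorem, I = I_cm + md² = 0.01464 + 0.01464 = 0.02929 kg·m².
T = 2π√(I/(mgd)) = 2π√(0.02929/(0.311 × 3.70 × 0.217)) = 2.15 s.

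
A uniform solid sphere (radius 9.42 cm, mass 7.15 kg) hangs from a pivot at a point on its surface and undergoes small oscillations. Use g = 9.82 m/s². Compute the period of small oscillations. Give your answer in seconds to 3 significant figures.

I_cm = (2/5)mr² = 0.02538 kg·m². The pivot is at distance d = 0.0942 m from the centre of mass.
By the parallel-axis theorem, I = I_cm + md² = 0.02538 + 0.06345 = 0.08883 kg·m².
T = 2π√(I/(mgd)) = 2π√(0.08883/(7.15 × 9.82 × 0.0942)) = 0.728 s.

0.728 s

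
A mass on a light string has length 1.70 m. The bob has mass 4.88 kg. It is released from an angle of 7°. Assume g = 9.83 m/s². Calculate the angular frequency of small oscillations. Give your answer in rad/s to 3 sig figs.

ω = √(g/L) = √(9.83/1.70) = 2.40 rad/s.

2.40 rad/s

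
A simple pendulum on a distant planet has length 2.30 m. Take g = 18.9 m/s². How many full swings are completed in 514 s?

234

T = 2π√(L/g) = 2π√(2.30/18.9) = 2.192 s.
Number of complete oscillations = ⌊514/2.192⌋ = ⌊234.5⌋ = 234.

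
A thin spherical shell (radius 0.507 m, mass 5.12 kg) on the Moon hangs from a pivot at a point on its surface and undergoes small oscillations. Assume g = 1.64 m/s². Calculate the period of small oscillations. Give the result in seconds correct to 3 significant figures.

I_cm = (2/3)mr² = 0.8774 kg·m². The pivot is at distance d = 0.507 m from the centre of mass.
By the parallel-axis theorem, I = I_cm + md² = 0.8774 + 1.316 = 2.193 kg·m².
T = 2π√(I/(mgd)) = 2π√(2.193/(5.12 × 1.64 × 0.507)) = 4.51 s.

4.51 s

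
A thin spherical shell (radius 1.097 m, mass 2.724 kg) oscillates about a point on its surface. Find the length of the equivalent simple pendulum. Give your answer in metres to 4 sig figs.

1.828 m

The equivalent simple-pendulum length is L_eq = I/(md), where I is about the pivot and d = 1.0970 m.
I_cm = (2/3)mR² = 2.1854 kg·m², so I = I_cm + md² = 2.1854 + 3.2781 = 5.4635 kg·m².
L_eq = 5.4635/(2.724 × 1.0970) = 1.828 m.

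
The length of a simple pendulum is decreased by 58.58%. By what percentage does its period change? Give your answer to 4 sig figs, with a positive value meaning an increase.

T ∝ √L, so T'/T = √(0.41420) = 0.64358.
Percentage change in T = (0.64358 − 1) × 100% = -35.64%.

-35.64%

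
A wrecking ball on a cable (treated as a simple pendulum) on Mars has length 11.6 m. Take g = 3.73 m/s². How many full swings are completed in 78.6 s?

T = 2π√(L/g) = 2π√(11.6/3.73) = 11.08 s.
Number of complete oscillations = ⌊78.6/11.08⌋ = ⌊7.094⌋ = 7.

7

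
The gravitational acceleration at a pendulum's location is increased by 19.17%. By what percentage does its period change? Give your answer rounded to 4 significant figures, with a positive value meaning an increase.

-8.396%

T ∝ 1/√g, so T'/T = 1/√(1.1917) = 0.91604.
Percentage change in T = (0.91604 − 1) × 100% = -8.396%.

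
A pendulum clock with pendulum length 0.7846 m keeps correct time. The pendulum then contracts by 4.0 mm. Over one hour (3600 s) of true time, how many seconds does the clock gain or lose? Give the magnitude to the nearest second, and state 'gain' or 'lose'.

T ∝ √L, so T'/T = √(0.78060/0.7846) = 0.997448.
In 3600 s of true time the clock registers 3600/0.997448 = 3609.2 s, so it gains 9 s.

gain 9 s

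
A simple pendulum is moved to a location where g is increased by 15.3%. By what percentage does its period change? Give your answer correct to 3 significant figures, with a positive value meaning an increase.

-6.87%

T ∝ 1/√g, so T'/T = 1/√(1.153) = 0.9313.
Percentage change in T = (0.9313 − 1) × 100% = -6.87%.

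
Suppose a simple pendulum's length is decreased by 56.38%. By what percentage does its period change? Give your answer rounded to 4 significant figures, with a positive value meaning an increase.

-33.95%

T ∝ √L, so T'/T = √(0.43620) = 0.66045.
Percentage change in T = (0.66045 − 1) × 100% = -33.95%.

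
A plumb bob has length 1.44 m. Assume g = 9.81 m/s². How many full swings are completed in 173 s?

T = 2π√(L/g) = 2π√(1.44/9.81) = 2.407 s.
Number of complete oscillations = ⌊173/2.407⌋ = ⌊71.87⌋ = 71.

71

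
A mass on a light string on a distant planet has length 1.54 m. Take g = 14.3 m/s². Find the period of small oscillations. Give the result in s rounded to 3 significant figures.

T = 2π√(L/g) = 2π√(1.54/14.3) = 2π × 0.3282 = 2.06 s.

2.06 s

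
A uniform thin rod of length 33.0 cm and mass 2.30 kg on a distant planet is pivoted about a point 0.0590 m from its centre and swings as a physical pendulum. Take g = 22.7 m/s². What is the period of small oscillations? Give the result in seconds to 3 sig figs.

0.608 s

For a physical pendulum T = 2π√(I/(mgd)), with d = 0.05900 m from pivot to centre of mass.
I_cm = mL²/12 = 2.30 × 0.330²/12 = 0.02087 kg·m²; I = I_cm + md² = 0.02087 + 2.30 × 0.05900² = 0.02888 kg·m².
T = 2π√(0.02888/(2.30 × 22.7 × 0.05900)) = 0.608 s.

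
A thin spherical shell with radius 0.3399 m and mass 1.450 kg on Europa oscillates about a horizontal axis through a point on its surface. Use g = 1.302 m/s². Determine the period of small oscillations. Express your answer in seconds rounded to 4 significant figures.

4.145 s

I_cm = (2/3)mr² = 0.11168 kg·m². The pivot is at distance d = 0.3399 m from the centre of mass.
By the parallel-axis theorem, I = I_cm + md² = 0.11168 + 0.16752 = 0.27920 kg·m².
T = 2π√(I/(mgd)) = 2π√(0.27920/(1.450 × 1.302 × 0.3399)) = 4.145 s.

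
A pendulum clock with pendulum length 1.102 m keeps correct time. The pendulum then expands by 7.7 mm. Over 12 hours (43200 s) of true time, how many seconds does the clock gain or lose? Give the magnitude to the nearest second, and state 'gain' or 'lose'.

lose 150 s

T ∝ √L, so T'/T = √(1.10970/1.102) = 1.00349.
In 43200 s of true time the clock registers 43200/1.00349 = 43049.9 s, so it loses 150 s.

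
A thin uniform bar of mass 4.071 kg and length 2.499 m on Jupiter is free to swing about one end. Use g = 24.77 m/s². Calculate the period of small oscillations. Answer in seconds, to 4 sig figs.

1.629 s

For a physical pendulum T = 2π√(I/(mgd)), with d = 1.2495 m from pivot to centre of mass.
I_cm = mL²/12 = 4.071 × 2.499²/12 = 2.1186 kg·m²; I = I_cm + md² = 2.1186 + 4.071 × 1.2495² = 8.4745 kg·m².
T = 2π√(8.4745/(4.071 × 24.77 × 1.2495)) = 1.629 s.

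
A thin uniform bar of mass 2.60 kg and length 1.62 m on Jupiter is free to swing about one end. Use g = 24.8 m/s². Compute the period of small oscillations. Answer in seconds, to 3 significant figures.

1.31 s

For a physical pendulum T = 2π√(I/(mgd)), with d = 0.8100 m from pivot to centre of mass.
I_cm = mL²/12 = 2.60 × 1.62²/12 = 0.5686 kg·m²; I = I_cm + md² = 0.5686 + 2.60 × 0.8100² = 2.274 kg·m².
T = 2π√(2.274/(2.60 × 24.8 × 0.8100)) = 1.31 s.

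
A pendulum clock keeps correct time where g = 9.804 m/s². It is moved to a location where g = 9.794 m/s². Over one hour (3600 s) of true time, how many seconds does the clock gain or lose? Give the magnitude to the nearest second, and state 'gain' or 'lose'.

lose 2 s

The clock's period scales as T ∝ 1/√g, so T'/T = √(9.804/9.794) = 1.00051.
In 3600 s of true time the clock registers 3600/1.00051 = 3598.2 s, so it loses 2 s.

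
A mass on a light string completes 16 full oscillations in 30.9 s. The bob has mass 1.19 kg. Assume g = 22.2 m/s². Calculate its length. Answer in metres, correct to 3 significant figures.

2.10 m

T = 30.9/16 = 1.931 s.
From T = 2π√(L/g), L = gT²/(4π²) = 22.2 × 1.931²/(4π²) = 2.10 m.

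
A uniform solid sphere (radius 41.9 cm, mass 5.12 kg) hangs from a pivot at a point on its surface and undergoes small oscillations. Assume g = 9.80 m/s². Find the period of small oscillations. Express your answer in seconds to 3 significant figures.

1.54 s

I_cm = (2/5)mr² = 0.3595 kg·m². The pivot is at distance d = 0.419 m from the centre of mass.
By the parallel-axis theorem, I = I_cm + md² = 0.3595 + 0.8989 = 1.258 kg·m².
T = 2π√(I/(mgd)) = 2π√(1.258/(5.12 × 9.80 × 0.419)) = 1.54 s.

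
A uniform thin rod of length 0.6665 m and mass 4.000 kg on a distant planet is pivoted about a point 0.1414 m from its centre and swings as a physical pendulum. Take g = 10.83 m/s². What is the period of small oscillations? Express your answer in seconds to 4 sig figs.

For a physical pendulum T = 2π√(I/(mgd)), with d = 0.14140 m from pivot to centre of mass.
I_cm = mL²/12 = 4.000 × 0.6665²/12 = 0.14807 kg·m²; I = I_cm + md² = 0.14807 + 4.000 × 0.14140² = 0.22805 kg·m².
T = 2π√(0.22805/(4.000 × 10.83 × 0.14140)) = 1.212 s.

1.212 s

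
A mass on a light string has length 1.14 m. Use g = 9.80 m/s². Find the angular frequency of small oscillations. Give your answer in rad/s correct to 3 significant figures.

ω = √(g/L) = √(9.80/1.14) = 2.93 rad/s.

2.93 rad/s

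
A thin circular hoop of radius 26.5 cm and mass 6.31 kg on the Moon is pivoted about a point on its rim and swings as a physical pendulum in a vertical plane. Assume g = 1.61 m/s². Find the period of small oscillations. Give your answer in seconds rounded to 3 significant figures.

I_cm = mr² = 0.4431 kg·m². The pivot is at distance d = 0.265 m from the centre of mass.
By the parallel-axis theorem, I = I_cm + md² = 0.4431 + 0.4431 = 0.8862 kg·m².
T = 2π√(I/(mgd)) = 2π√(0.8862/(6.31 × 1.61 × 0.265)) = 3.60 s.

3.60 s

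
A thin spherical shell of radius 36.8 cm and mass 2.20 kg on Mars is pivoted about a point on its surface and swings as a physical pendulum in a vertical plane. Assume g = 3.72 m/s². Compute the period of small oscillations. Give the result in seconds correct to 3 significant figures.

2.55 s

I_cm = (2/3)mr² = 0.1986 kg·m². The pivot is at distance d = 0.368 m from the centre of mass.
By the parallel-axis theorem, I = I_cm + md² = 0.1986 + 0.2979 = 0.4966 kg·m².
T = 2π√(I/(mgd)) = 2π√(0.4966/(2.20 × 3.72 × 0.368)) = 2.55 s.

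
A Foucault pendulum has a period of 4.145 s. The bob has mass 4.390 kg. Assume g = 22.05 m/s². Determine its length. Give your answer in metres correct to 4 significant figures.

9.596 m

From T = 2π√(L/g), L = gT²/(4π²) = 22.05 × 4.1450²/(4π²) = 9.596 m.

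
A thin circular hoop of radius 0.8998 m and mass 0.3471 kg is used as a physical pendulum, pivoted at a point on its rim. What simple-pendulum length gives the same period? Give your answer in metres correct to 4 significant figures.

The equivalent simple-pendulum length is L_eq = I/(md), where I is about the pivot and d = 0.89980 m.
I_cm = mR² = 0.28103 kg·m², so I = I_cm + md² = 0.28103 + 0.28103 = 0.56205 kg·m².
L_eq = 0.56205/(0.3471 × 0.89980) = 1.800 m.

1.800 m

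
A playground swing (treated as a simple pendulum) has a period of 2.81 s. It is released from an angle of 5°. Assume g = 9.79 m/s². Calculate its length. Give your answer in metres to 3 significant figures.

From T = 2π√(L/g), L = gT²/(4π²) = 9.79 × 2.810²/(4π²) = 1.96 m.

1.96 m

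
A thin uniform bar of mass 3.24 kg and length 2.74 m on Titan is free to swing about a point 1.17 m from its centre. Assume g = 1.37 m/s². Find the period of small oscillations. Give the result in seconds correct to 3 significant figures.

7.01 s

For a physical pendulum T = 2π√(I/(mgd)), with d = 1.170 m from pivot to centre of mass.
I_cm = mL²/12 = 3.24 × 2.74²/12 = 2.027 kg·m²; I = I_cm + md² = 2.027 + 3.24 × 1.170² = 6.462 kg·m².
T = 2π√(6.462/(3.24 × 1.37 × 1.170)) = 7.01 s.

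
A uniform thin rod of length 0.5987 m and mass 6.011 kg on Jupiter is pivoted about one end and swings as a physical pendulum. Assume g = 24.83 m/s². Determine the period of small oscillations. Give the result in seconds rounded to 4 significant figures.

For a physical pendulum T = 2π√(I/(mgd)), with d = 0.29935 m from pivot to centre of mass.
I_cm = mL²/12 = 6.011 × 0.5987²/12 = 0.17955 kg·m²; I = I_cm + md² = 0.17955 + 6.011 × 0.29935² = 0.71820 kg·m².
T = 2π√(0.71820/(6.011 × 24.83 × 0.29935)) = 0.7966 s.

0.7966 s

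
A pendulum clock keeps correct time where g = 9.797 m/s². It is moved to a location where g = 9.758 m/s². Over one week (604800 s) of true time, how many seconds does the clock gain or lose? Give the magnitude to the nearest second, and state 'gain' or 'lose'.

lose 1205 s

The clock's period scales as T ∝ 1/√g, so T'/T = √(9.797/9.758) = 1.00200.
In 604800 s of true time the clock registers 604800/1.00200 = 603595.0 s, so it loses 1205 s.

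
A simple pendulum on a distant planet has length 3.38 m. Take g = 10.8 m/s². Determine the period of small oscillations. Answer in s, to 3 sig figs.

3.52 s

T = 2π√(L/g) = 2π√(3.38/10.8) = 2π × 0.5594 = 3.52 s.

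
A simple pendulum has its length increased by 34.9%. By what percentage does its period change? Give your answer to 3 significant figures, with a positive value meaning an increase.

16.1%

T ∝ √L, so T'/T = √(1.349) = 1.161.
Percentage change in T = (1.161 − 1) × 100% = 16.1%.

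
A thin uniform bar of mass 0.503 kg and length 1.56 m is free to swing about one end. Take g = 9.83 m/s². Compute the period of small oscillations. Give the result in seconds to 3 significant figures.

For a physical pendulum T = 2π√(I/(mgd)), with d = 0.7800 m from pivot to centre of mass.
I_cm = mL²/12 = 0.503 × 1.56²/12 = 0.1020 kg·m²; I = I_cm + md² = 0.1020 + 0.503 × 0.7800² = 0.4080 kg·m².
T = 2π√(0.4080/(0.503 × 9.83 × 0.7800)) = 2.04 s.

2.04 s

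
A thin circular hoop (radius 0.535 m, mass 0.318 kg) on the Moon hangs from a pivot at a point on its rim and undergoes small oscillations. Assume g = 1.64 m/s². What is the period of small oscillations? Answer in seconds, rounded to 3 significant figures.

5.08 s

I_cm = mr² = 0.09102 kg·m². The pivot is at distance d = 0.535 m from the centre of mass.
By the parallel-axis theorem, I = I_cm + md² = 0.09102 + 0.09102 = 0.1820 kg·m².
T = 2π√(I/(mgd)) = 2π√(0.1820/(0.318 × 1.64 × 0.535)) = 5.08 s.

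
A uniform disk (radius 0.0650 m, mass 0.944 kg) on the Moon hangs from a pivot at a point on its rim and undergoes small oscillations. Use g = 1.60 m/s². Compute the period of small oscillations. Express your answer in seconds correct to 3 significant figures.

1.55 s

I_cm = ½mr² = 0.001994 kg·m². The pivot is at distance d = 0.0650 m from the centre of mass.
By the parallel-axis theorem, I = I_cm + md² = 0.001994 + 0.003988 = 0.005983 kg·m².
T = 2π√(I/(mgd)) = 2π√(0.005983/(0.944 × 1.60 × 0.0650)) = 1.55 s.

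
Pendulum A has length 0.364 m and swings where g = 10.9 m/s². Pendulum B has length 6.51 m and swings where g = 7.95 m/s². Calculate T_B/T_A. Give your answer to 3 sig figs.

T = 2π√(L/g), so T_B/T_A = √((L_B/g_B)/(L_A/g_A)) = √((6.51/7.95)/(0.364/10.9)) = 4.95.

4.95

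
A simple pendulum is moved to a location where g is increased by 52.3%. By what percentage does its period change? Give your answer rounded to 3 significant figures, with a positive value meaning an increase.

T ∝ 1/√g, so T'/T = 1/√(1.523) = 0.8103.
Percentage change in T = (0.8103 − 1) × 100% = -19.0%.

-19.0%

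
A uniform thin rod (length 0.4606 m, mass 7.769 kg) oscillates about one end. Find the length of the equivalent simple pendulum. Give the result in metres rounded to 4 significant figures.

0.3071 m

The equivalent simple-pendulum length is L_eq = I/(md), where I is about the pivot and d = 0.23030 m.
I_cm = (1/12)mL² = 0.13735 kg·m², so I = I_cm + md² = 0.13735 + 0.41205 = 0.54940 kg·m².
L_eq = 0.54940/(7.769 × 0.23030) = 0.3071 m.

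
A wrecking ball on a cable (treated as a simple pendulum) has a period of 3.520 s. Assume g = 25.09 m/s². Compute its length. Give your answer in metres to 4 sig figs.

From T = 2π√(L/g), L = gT²/(4π²) = 25.09 × 3.5200²/(4π²) = 7.875 m.

7.875 m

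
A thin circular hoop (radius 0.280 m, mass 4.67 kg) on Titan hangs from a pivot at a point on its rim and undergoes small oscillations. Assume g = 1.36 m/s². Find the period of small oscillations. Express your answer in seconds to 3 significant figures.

I_cm = mr² = 0.3661 kg·m². The pivot is at distance d = 0.280 m from the centre of mass.
By the parallel-axis theorem, I = I_cm + md² = 0.3661 + 0.3661 = 0.7323 kg·m².
T = 2π√(I/(mgd)) = 2π√(0.7323/(4.67 × 1.36 × 0.280)) = 4.03 s.

4.03 s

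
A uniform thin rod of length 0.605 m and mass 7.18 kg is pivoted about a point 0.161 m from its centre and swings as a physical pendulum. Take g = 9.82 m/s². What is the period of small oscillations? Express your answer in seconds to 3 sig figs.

For a physical pendulum T = 2π√(I/(mgd)), with d = 0.1610 m from pivot to centre of mass.
I_cm = mL²/12 = 7.18 × 0.605²/12 = 0.2190 kg·m²; I = I_cm + md² = 0.2190 + 7.18 × 0.1610² = 0.4051 kg·m².
T = 2π√(0.4051/(7.18 × 9.82 × 0.1610)) = 1.19 s.

1.19 s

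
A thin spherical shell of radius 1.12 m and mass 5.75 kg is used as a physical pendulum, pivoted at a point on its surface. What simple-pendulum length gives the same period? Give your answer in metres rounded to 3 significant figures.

The equivalent simple-pendulum length is L_eq = I/(md), where I is about the pivot and d = 1.120 m.
I_cm = (2/3)mR² = 4.809 kg·m², so I = I_cm + md² = 4.809 + 7.213 = 12.02 kg·m².
L_eq = 12.02/(5.75 × 1.120) = 1.87 m.

1.87 m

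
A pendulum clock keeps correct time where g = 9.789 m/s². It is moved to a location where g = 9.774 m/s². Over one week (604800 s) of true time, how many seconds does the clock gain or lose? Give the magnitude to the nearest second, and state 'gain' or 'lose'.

The clock's period scales as T ∝ 1/√g, so T'/T = √(9.789/9.774) = 1.00077.
In 604800 s of true time the clock registers 604800/1.00077 = 604336.4 s, so it loses 464 s.

lose 464 s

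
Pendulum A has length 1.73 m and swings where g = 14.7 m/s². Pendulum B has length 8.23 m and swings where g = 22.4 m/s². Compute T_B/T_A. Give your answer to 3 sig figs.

1.77

T = 2π√(L/g), so T_B/T_A = √((L_B/g_B)/(L_A/g_A)) = √((8.23/22.4)/(1.73/14.7)) = 1.77.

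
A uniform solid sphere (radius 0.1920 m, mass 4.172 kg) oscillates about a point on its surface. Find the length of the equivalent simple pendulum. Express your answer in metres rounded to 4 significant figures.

The equivalent simple-pendulum length is L_eq = I/(md), where I is about the pivot and d = 0.19200 m.
I_cm = (2/5)mR² = 0.061519 kg·m², so I = I_cm + md² = 0.061519 + 0.15380 = 0.21532 kg·m².
L_eq = 0.21532/(4.172 × 0.19200) = 0.2688 m.

0.2688 m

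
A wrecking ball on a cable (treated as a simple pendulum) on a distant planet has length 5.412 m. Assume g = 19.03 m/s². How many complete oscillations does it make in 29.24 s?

T = 2π√(L/g) = 2π√(5.412/19.03) = 3.3507 s.
Number of complete oscillations = ⌊29.24/3.3507⌋ = ⌊8.7265⌋ = 8.

8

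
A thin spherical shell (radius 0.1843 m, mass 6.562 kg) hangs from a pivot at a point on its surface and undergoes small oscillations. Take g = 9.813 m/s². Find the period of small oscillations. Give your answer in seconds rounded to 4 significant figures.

1.112 s

I_cm = (2/3)mr² = 0.14859 kg·m². The pivot is at distance d = 0.1843 m from the centre of mass.
By the parallel-axis theorem, I = I_cm + md² = 0.14859 + 0.22289 = 0.37148 kg·m².
T = 2π√(I/(mgd)) = 2π√(0.37148/(6.562 × 9.813 × 0.1843)) = 1.112 s.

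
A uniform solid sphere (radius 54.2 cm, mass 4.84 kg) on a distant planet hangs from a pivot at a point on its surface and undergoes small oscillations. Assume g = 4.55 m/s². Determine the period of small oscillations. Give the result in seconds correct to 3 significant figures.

2.57 s

I_cm = (2/5)mr² = 0.5687 kg·m². The pivot is at distance d = 0.542 m from the centre of mass.
By the parallel-axis theorem, I = I_cm + md² = 0.5687 + 1.422 = 1.991 kg·m².
T = 2π√(I/(mgd)) = 2π√(1.991/(4.84 × 4.55 × 0.542)) = 2.57 s.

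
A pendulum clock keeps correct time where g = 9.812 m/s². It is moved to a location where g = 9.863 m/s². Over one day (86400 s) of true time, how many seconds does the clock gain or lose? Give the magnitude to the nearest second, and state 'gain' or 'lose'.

The clock's period scales as T ∝ 1/√g, so T'/T = √(9.812/9.863) = 0.997411.
In 86400 s of true time the clock registers 86400/0.997411 = 86624.3 s, so it gains 224 s.

gain 224 s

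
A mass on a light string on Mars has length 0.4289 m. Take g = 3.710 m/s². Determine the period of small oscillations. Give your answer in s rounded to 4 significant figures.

2.136 s

T = 2π√(L/g) = 2π√(0.4289/3.710) = 2π × 0.34001 = 2.136 s.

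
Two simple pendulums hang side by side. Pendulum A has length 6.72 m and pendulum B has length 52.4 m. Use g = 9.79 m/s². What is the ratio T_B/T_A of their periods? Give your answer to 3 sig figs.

2.79

T ∝ √L, so T_B/T_A = √(L_B/L_A) = √(52.4/6.72) = 2.79.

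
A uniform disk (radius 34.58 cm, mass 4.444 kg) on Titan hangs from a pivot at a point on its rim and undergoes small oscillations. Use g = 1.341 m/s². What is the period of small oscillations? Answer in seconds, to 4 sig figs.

3.908 s

I_cm = ½mr² = 0.26570 kg·m². The pivot is at distance d = 0.3458 m from the centre of mass.
By the parallel-axis theorem, I = I_cm + md² = 0.26570 + 0.53140 = 0.79710 kg·m².
T = 2π√(I/(mgd)) = 2π√(0.79710/(4.444 × 1.341 × 0.3458)) = 3.908 s.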